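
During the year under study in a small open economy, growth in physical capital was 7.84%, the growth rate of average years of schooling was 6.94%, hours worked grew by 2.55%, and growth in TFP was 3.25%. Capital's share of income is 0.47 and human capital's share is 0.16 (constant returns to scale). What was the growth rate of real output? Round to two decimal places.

Labor's share = 1 − 0.47 − 0.16 = 0.37.
Physical capital: 0.47 × 7.84 = 3.6848 pp.
Average years of schooling: 0.16 × 6.94 = 1.1104 pp.
Hours worked: 0.37 × 2.55 = 0.9435 pp.
Output growth = 3.25 + 5.7387 = 8.9887%.

8.99%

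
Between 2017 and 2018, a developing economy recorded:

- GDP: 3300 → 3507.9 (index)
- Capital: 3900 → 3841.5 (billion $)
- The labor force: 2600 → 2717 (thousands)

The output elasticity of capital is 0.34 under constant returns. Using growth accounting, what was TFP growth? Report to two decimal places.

GDP growth = (3507.9 − 3300) / 3300 = 6.3%.
Capital growth = (3841.5 − 3900) / 3900 = -1.5%.
The labor force growth = (2717 − 2600) / 2600 = 4.5%.
Labor's share = 1 − 0.34 = 0.66.
Capital: 0.34 × (-1.5) = -0.51 pp.
The labor force: 0.66 × 4.5 = 2.97 pp.
TFP growth = 6.3 − 2.46 = 3.84%.

TFP growth was 3.84%.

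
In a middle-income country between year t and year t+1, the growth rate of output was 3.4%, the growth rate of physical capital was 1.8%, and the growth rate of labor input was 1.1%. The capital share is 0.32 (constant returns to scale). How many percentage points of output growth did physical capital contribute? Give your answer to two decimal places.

Contribution = share × growth = 0.32 × 1.8 = 0.576 pp.

0.58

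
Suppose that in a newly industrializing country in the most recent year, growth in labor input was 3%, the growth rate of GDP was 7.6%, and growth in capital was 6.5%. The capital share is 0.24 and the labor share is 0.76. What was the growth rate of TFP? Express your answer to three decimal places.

Labor's share = 1 − 0.24 = 0.76.
Capital: 0.24 × 6.5 = 1.56 pp.
Labor input: 0.76 × 3 = 2.28 pp.
TFP growth = 7.6 − 3.84 = 3.76%.

3.760%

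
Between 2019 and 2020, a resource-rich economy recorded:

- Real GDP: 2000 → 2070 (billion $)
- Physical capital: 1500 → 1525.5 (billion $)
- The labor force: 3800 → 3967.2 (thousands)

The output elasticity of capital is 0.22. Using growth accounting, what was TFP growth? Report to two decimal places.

-0.31%

Real GDP growth = (2070 − 2000) / 2000 = 3.5%.
Physical capital growth = (1525.5 − 1500) / 1500 = 1.7%.
The labor force growth = (3967.2 − 3800) / 3800 = 4.4%.
Labor's share = 1 − 0.22 = 0.78.
Physical capital: 0.22 × 1.7 = 0.374 pp.
The labor force: 0.78 × 4.4 = 3.432 pp.
TFP growth = 3.5 − 3.806 = -0.306%.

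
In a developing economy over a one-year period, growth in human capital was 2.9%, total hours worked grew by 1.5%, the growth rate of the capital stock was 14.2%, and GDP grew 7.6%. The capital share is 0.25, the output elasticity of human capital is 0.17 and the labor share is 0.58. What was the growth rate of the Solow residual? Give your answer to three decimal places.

2.687%

Labor's share = 1 − 0.25 − 0.17 = 0.58.
The capital stock: 0.25 × 14.2 = 3.55 pp.
Human capital: 0.17 × 2.9 = 0.493 pp.
Total hours worked: 0.58 × 1.5 = 0.87 pp.
TFP growth = 7.6 − 4.913 = 2.687%.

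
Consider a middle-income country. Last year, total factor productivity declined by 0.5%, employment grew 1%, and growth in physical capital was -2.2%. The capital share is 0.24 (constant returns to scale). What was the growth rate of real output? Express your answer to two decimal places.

-0.27%

Labor's share = 1 − 0.24 = 0.76.
Physical capital: 0.24 × (-2.2) = -0.528 pp.
Employment: 0.76 × 1 = 0.76 pp.
Output growth = -0.5 + 0.232 = -0.268%.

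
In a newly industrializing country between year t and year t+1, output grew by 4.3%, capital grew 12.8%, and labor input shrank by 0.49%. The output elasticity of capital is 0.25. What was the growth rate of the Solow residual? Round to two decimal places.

Labor's share = 1 − 0.25 = 0.75.
Capital: 0.25 × 12.8 = 3.2 pp.
Labor input: 0.75 × (-0.49) = -0.3675 pp.
TFP growth = 4.3 − 2.8325 = 1.4675%.

1.47%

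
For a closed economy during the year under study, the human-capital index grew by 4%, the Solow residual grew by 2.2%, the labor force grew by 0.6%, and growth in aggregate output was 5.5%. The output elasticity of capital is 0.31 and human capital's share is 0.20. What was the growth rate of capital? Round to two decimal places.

7.12%

Labor's share = 1 − 0.31 − 0.2 = 0.49.
gY = gA + 0.2×4 + 0.49×0.6 + 0.31×g.
0.31×g = 5.5 − 2.2 − 1.094 = 2.206.
g = 2.206 / 0.31 = 7.1161%.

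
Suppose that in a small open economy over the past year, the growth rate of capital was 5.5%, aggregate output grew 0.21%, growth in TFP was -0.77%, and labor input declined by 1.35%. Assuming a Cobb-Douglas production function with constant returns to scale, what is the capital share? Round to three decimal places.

α = 0.340

gY = gA + α·gK + (1−α)·gL, so gY − gA − gL = α(gK − gL).
0.21 + 0.77 + 1.35 = α × (5.5 − (-1.35)).
2.33 = 6.85 α, so α = 0.34015.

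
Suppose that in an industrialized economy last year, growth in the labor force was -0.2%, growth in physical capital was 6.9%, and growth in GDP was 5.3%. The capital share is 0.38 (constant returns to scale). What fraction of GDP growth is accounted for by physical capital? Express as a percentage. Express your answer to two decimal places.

Physical capital contributed 0.38 × 6.9 = 2.622 pp.
Share of growth = 2.622 / 5.3 × 100 = 49.4717%.

Physical capital accounted for 49.47% of growth.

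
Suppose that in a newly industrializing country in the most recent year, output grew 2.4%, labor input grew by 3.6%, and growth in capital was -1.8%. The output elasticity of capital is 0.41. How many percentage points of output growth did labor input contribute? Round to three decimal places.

2.124 pp

Labor's share = 1 − 0.41 = 0.59.
Contribution = share × growth = 0.59 × 3.6 = 2.124 pp.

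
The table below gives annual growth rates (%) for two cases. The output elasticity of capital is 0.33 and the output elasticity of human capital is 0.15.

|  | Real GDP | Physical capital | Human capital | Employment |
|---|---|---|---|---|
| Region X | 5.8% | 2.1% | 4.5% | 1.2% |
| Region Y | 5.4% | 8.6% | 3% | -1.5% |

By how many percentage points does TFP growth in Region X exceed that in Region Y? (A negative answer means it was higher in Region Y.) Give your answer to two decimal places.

Labor's share = 1 − 0.33 − 0.15 = 0.52.
Region X: TFP = 5.8 − 0.693 − 0.675 − 0.624 = 3.808%.
Region Y: TFP = 5.4 − 2.838 − 0.45 + 0.78 = 2.892%.
Difference = 3.808 − (2.892) = 0.916 pp.

0.92 percentage points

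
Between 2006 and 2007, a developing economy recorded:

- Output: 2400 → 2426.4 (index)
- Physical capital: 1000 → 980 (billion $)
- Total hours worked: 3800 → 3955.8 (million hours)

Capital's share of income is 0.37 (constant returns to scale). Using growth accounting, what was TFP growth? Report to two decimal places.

Output growth = (2426.4 − 2400) / 2400 = 1.1%.
Physical capital growth = (980 − 1000) / 1000 = -2%.
Total hours worked growth = (3955.8 − 3800) / 3800 = 4.1%.
Labor's share = 1 − 0.37 = 0.63.
Physical capital: 0.37 × (-2) = -0.74 pp.
Total hours worked: 0.63 × 4.1 = 2.583 pp.
TFP growth = 1.1 − 1.843 = -0.743%.

-0.74%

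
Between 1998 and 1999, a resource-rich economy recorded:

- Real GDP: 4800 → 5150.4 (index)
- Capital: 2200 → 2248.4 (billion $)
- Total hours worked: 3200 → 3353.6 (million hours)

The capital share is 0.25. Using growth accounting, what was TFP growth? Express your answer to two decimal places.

Real GDP growth = (5150.4 − 4800) / 4800 = 7.3%.
Capital growth = (2248.4 − 2200) / 2200 = 2.2%.
Total hours worked growth = (3353.6 − 3200) / 3200 = 4.8%.
Labor's share = 1 − 0.25 = 0.75.
Capital: 0.25 × 2.2 = 0.55 pp.
Total hours worked: 0.75 × 4.8 = 3.6 pp.
TFP growth = 7.3 − 4.15 = 3.15%.

TFP grew 3.15%.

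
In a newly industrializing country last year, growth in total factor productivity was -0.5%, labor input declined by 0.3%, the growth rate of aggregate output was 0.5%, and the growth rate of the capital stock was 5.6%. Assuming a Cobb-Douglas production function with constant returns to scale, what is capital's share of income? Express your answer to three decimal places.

gY = gA + α·gK + (1−α)·gL, so gY − gA − gL = α(gK − gL).
0.5 + 0.5 + 0.3 = α × (5.6 − (-0.3)).
1.3 = 5.9 α, so α = 0.22034.

α = 0.220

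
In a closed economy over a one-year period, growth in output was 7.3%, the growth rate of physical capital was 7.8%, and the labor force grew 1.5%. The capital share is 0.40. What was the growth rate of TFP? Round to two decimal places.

3.28%

Labor's share = 1 − 0.4 = 0.6.
Physical capital: 0.4 × 7.8 = 3.12 pp.
The labor force: 0.6 × 1.5 = 0.9 pp.
TFP growth = 7.3 − 4.02 = 3.28%.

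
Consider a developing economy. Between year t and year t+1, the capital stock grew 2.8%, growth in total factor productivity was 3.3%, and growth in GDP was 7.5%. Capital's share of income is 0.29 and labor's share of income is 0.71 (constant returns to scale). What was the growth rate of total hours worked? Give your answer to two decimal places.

Labor's share = 1 − 0.29 = 0.71.
gY = gA + 0.29×2.8 + 0.71×g.
0.71×g = 7.5 − 3.3 − 0.812 = 3.388.
g = 3.388 / 0.71 = 4.7718%.

4.77%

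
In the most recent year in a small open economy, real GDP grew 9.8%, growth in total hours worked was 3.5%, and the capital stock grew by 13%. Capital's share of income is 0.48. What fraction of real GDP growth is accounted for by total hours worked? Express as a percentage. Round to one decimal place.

Labor's share = 1 − 0.48 = 0.52.
Total hours worked contributed 0.52 × 3.5 = 1.82 pp.
Share of growth = 1.82 / 9.8 × 100 = 18.571%.

Total hours worked accounted for 18.6% of growth.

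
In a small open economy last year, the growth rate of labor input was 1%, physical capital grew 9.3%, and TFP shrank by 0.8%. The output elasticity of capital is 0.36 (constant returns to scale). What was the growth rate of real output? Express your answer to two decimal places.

Real output grew 3.19%.

Labor's share = 1 − 0.36 = 0.64.
Physical capital: 0.36 × 9.3 = 3.348 pp.
Labor input: 0.64 × 1 = 0.64 pp.
Output growth = -0.8 + 3.988 = 3.188%.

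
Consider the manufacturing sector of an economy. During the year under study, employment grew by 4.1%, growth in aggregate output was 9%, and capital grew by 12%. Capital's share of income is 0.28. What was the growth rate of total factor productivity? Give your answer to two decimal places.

2.69%

Labor's share = 1 − 0.28 = 0.72.
Capital: 0.28 × 12 = 3.36 pp.
Employment: 0.72 × 4.1 = 2.952 pp.
TFP growth = 9 − 6.312 = 2.688%.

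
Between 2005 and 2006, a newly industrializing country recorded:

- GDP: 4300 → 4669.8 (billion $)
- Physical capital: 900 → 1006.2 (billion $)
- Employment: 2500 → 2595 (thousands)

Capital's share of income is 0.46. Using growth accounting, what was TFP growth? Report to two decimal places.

GDP growth = (4669.8 − 4300) / 4300 = 8.6%.
Physical capital growth = (1006.2 − 900) / 900 = 11.8%.
Employment growth = (2595 − 2500) / 2500 = 3.8%.
Labor's share = 1 − 0.46 = 0.54.
Physical capital: 0.46 × 11.8 = 5.428 pp.
Employment: 0.54 × 3.8 = 2.052 pp.
TFP growth = 8.6 − 7.48 = 1.12%.

TFP grew 1.12%.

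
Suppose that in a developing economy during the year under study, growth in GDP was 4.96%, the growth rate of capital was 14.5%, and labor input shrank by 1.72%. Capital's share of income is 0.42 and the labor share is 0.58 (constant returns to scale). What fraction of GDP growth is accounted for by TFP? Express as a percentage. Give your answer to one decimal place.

Labor's share = 1 − 0.42 = 0.58.
Capital: 0.42 × 14.5 = 6.09 pp.
Labor input: 0.58 × (-1.72) = -0.9976 pp.
TFP growth = 4.96 − 5.0924 = -0.1324%.
TFP share of growth = -0.1324 / 4.96 × 100 = -2.669%.

-2.7%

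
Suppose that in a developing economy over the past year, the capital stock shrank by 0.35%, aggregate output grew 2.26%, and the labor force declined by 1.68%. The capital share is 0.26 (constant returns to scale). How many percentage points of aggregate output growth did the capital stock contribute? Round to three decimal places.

-0.091 percentage points

Contribution = share × growth = 0.26 × (-0.35) = -0.091 pp.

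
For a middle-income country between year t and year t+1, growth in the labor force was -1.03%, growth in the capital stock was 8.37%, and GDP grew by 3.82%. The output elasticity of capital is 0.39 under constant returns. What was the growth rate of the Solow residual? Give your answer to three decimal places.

Labor's share = 1 − 0.39 = 0.61.
The capital stock: 0.39 × 8.37 = 3.2643 pp.
The labor force: 0.61 × (-1.03) = -0.6283 pp.
TFP growth = 3.82 − 2.636 = 1.184%.

1.184%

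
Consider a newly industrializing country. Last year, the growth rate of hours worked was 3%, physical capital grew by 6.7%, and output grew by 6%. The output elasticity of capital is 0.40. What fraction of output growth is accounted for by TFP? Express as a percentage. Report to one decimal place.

25.3%

Labor's share = 1 − 0.4 = 0.6.
Physical capital: 0.4 × 6.7 = 2.68 pp.
Hours worked: 0.6 × 3 = 1.8 pp.
TFP growth = 6 − 4.48 = 1.52%.
TFP share of growth = 1.52 / 6 × 100 = 25.333%.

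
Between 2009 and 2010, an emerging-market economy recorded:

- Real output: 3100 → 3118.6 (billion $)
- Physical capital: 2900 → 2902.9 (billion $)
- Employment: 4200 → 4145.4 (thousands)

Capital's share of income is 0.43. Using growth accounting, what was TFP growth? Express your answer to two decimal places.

TFP grew 1.30%.

Real output growth = (3118.6 − 3100) / 3100 = 0.6%.
Physical capital growth = (2902.9 − 2900) / 2900 = 0.1%.
Employment growth = (4145.4 − 4200) / 4200 = -1.3%.
Labor's share = 1 − 0.43 = 0.57.
Physical capital: 0.43 × 0.1 = 0.043 pp.
Employment: 0.57 × (-1.3) = -0.741 pp.
TFP growth = 0.6 + 0.698 = 1.298%.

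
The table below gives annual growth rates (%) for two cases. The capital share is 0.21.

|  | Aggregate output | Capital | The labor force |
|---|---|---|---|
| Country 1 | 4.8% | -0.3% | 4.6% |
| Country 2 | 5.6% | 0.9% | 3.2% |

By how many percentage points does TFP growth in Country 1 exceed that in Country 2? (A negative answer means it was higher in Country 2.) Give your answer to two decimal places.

-1.65 percentage points

Labor's share = 1 − 0.21 = 0.79.
Country 1: TFP = 4.8 + 0.063 − 3.634 = 1.229%.
Country 2: TFP = 5.6 − 0.189 − 2.528 = 2.883%.
Difference = 1.229 − (2.883) = -1.654 pp.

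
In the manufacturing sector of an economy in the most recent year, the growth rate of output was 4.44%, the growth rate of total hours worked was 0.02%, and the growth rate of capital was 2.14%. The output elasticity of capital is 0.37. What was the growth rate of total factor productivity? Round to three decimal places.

Labor's share = 1 − 0.37 = 0.63.
Capital: 0.37 × 2.14 = 0.7918 pp.
Total hours worked: 0.63 × 0.02 = 0.0126 pp.
TFP growth = 4.44 − 0.8044 = 3.6356%.

3.636%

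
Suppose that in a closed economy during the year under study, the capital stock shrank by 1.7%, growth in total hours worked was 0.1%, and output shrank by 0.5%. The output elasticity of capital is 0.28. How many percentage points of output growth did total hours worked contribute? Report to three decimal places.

Labor's share = 1 − 0.28 = 0.72.
Contribution = share × growth = 0.72 × 0.1 = 0.072 pp.

0.072 percentage points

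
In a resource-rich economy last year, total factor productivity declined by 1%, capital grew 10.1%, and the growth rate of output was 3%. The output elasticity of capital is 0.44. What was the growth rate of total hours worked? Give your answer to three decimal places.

-0.793%

Labor's share = 1 − 0.44 = 0.56.
gY = gA + 0.44×10.1 + 0.56×g.
0.56×g = 3 + 1 − 4.444 = -0.444.
g = -0.444 / 0.56 = -0.79286%.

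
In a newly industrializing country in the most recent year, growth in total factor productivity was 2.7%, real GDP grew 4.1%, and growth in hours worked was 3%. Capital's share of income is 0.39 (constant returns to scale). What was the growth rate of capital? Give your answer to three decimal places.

Labor's share = 1 − 0.39 = 0.61.
gY = gA + 0.61×3 + 0.39×g.
0.39×g = 4.1 − 2.7 − 1.83 = -0.43.
g = -0.43 / 0.39 = -1.10256%.

-1.103%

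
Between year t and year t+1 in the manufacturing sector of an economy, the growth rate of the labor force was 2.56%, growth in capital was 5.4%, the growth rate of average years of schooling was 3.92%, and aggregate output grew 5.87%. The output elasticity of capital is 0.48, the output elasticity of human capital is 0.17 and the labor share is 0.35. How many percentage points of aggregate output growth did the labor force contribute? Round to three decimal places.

0.896 pp

Labor's share = 1 − 0.48 − 0.17 = 0.35.
Contribution = share × growth = 0.35 × 2.56 = 0.896 pp.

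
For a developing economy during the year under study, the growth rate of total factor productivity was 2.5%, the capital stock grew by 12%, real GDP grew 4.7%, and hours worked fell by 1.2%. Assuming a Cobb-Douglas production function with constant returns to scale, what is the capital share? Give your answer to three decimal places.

0.258

gY = gA + α·gK + (1−α)·gL, so gY − gA − gL = α(gK − gL).
4.7 − 2.5 + 1.2 = α × (12 − (-1.2)).
3.4 = 13.2 α, so α = 0.25758.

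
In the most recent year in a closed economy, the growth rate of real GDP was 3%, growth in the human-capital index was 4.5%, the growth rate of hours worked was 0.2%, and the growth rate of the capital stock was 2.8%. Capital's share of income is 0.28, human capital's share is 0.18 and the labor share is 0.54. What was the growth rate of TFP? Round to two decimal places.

TFP growth was 1.30%.

Labor's share = 1 − 0.28 − 0.18 = 0.54.
The capital stock: 0.28 × 2.8 = 0.784 pp.
The human-capital index: 0.18 × 4.5 = 0.81 pp.
Hours worked: 0.54 × 0.2 = 0.108 pp.
TFP growth = 3 − 1.702 = 1.298%.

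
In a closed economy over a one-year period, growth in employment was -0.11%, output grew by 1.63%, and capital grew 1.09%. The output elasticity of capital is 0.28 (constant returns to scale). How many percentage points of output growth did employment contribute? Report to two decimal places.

Labor's share = 1 − 0.28 = 0.72.
Contribution = share × growth = 0.72 × (-0.11) = -0.0792 pp.

-0.08 percentage points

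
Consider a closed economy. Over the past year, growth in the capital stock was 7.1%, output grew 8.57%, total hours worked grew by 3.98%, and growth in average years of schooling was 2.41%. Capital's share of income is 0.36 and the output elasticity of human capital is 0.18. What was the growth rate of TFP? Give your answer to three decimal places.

Labor's share = 1 − 0.36 − 0.18 = 0.46.
The capital stock: 0.36 × 7.1 = 2.556 pp.
Average years of schooling: 0.18 × 2.41 = 0.4338 pp.
Total hours worked: 0.46 × 3.98 = 1.8308 pp.
TFP growth = 8.57 − 4.8206 = 3.7494%.

TFP growth was 3.749%.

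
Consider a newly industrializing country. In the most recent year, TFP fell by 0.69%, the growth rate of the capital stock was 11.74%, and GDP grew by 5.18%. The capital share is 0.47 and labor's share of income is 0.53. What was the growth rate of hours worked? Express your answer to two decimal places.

0.66%

Labor's share = 1 − 0.47 = 0.53.
gY = gA + 0.47×11.74 + 0.53×g.
0.53×g = 5.18 + 0.69 − 5.5178 = 0.3522.
g = 0.3522 / 0.53 = 0.6645%.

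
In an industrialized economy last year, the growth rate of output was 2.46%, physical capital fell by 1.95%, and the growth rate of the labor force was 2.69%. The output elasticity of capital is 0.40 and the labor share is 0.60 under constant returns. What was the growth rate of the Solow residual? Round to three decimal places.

1.626%

Labor's share = 1 − 0.4 = 0.6.
Physical capital: 0.4 × (-1.95) = -0.78 pp.
The labor force: 0.6 × 2.69 = 1.614 pp.
TFP growth = 2.46 − 0.834 = 1.626%.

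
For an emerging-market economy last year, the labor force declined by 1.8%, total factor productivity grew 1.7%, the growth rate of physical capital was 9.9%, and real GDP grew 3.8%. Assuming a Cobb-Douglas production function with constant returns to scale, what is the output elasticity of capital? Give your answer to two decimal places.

gY = gA + α·gK + (1−α)·gL, so gY − gA − gL = α(gK − gL).
3.8 − 1.7 + 1.8 = α × (9.9 − (-1.8)).
3.9 = 11.7 α, so α = 0.3333.

The output elasticity of capital is 0.33.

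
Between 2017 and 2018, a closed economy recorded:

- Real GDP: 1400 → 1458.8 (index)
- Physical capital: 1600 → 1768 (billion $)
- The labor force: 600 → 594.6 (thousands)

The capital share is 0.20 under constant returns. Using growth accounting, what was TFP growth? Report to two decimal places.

2.82%

Real GDP growth = (1458.8 − 1400) / 1400 = 4.2%.
Physical capital growth = (1768 − 1600) / 1600 = 10.5%.
The labor force growth = (594.6 − 600) / 600 = -0.9%.
Labor's share = 1 − 0.2 = 0.8.
Physical capital: 0.2 × 10.5 = 2.1 pp.
The labor force: 0.8 × (-0.9) = -0.72 pp.
TFP growth = 4.2 − 1.38 = 2.82%.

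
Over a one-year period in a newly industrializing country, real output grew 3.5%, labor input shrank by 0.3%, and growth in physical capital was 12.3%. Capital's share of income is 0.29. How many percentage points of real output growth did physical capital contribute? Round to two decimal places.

3.57 pp

Contribution = share × growth = 0.29 × 12.3 = 3.567 pp.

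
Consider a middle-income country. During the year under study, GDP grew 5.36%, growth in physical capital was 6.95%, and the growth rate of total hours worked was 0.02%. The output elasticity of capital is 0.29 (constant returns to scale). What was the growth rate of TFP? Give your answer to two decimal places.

TFP growth was 3.33%.

Labor's share = 1 − 0.29 = 0.71.
Physical capital: 0.29 × 6.95 = 2.0155 pp.
Total hours worked: 0.71 × 0.02 = 0.0142 pp.
TFP growth = 5.36 − 2.0297 = 3.3303%.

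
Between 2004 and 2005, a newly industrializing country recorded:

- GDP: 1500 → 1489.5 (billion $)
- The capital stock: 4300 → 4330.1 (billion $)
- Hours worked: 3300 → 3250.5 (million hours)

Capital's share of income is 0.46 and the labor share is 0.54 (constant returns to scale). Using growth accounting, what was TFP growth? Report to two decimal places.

GDP growth = (1489.5 − 1500) / 1500 = -0.7%.
The capital stock growth = (4330.1 − 4300) / 4300 = 0.7%.
Hours worked growth = (3250.5 − 3300) / 3300 = -1.5%.
Labor's share = 1 − 0.46 = 0.54.
The capital stock: 0.46 × 0.7 = 0.322 pp.
Hours worked: 0.54 × (-1.5) = -0.81 pp.
TFP growth = -0.7 + 0.488 = -0.212%.

-0.21%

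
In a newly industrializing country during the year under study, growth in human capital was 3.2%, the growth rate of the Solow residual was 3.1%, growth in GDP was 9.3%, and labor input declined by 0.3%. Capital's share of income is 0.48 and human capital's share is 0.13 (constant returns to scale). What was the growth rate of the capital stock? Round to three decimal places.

The capital stock grew 12.294%.

Labor's share = 1 − 0.48 − 0.13 = 0.39.
gY = gA + 0.13×3.2 + 0.39×(-0.3) + 0.48×g.
0.48×g = 9.3 − 3.1 − 0.299 = 5.901.
g = 5.901 / 0.48 = 12.29375%.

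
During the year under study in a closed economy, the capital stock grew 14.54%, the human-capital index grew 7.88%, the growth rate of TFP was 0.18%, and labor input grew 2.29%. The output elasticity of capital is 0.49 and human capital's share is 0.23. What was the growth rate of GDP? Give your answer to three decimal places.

9.758%

Labor's share = 1 − 0.49 − 0.23 = 0.28.
The capital stock: 0.49 × 14.54 = 7.1246 pp.
The human-capital index: 0.23 × 7.88 = 1.8124 pp.
Labor input: 0.28 × 2.29 = 0.6412 pp.
Output growth = 0.18 + 9.5782 = 9.7582%.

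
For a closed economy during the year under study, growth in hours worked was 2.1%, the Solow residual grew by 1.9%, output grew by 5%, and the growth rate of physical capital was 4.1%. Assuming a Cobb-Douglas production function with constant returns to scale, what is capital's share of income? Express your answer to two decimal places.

gY = gA + α·gK + (1−α)·gL, so gY − gA − gL = α(gK − gL).
5 − 1.9 − 2.1 = α × (4.1 − 2.1).
1 = 2 α, so α = 0.5.

α = 0.50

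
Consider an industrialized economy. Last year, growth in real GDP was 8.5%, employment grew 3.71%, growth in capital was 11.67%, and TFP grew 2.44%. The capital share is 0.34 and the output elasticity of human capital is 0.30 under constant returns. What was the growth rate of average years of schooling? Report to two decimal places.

Average years of schooling growth was 2.52%.

Labor's share = 1 − 0.34 − 0.3 = 0.36.
gY = gA + 0.34×11.67 + 0.36×3.71 + 0.3×g.
0.3×g = 8.5 − 2.44 − 5.3034 = 0.7566.
g = 0.7566 / 0.3 = 2.522%.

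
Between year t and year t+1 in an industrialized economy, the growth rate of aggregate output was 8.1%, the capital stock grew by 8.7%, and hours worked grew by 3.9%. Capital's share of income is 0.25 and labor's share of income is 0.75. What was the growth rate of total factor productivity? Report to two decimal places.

Labor's share = 1 − 0.25 = 0.75.
The capital stock: 0.25 × 8.7 = 2.175 pp.
Hours worked: 0.75 × 3.9 = 2.925 pp.
TFP growth = 8.1 − 5.1 = 3%.

3.00%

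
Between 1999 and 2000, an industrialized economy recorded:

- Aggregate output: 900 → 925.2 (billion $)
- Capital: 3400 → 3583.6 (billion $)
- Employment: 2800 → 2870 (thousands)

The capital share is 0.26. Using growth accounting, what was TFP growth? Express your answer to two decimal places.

Aggregate output growth = (925.2 − 900) / 900 = 2.8%.
Capital growth = (3583.6 − 3400) / 3400 = 5.4%.
Employment growth = (2870 − 2800) / 2800 = 2.5%.
Labor's share = 1 − 0.26 = 0.74.
Capital: 0.26 × 5.4 = 1.404 pp.
Employment: 0.74 × 2.5 = 1.85 pp.
TFP growth = 2.8 − 3.254 = -0.454%.

-0.45%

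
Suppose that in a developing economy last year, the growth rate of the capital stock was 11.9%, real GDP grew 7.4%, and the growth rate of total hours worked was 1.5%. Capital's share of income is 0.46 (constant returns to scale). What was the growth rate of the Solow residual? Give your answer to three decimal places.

1.116%

Labor's share = 1 − 0.46 = 0.54.
The capital stock: 0.46 × 11.9 = 5.474 pp.
Total hours worked: 0.54 × 1.5 = 0.81 pp.
TFP growth = 7.4 − 6.284 = 1.116%.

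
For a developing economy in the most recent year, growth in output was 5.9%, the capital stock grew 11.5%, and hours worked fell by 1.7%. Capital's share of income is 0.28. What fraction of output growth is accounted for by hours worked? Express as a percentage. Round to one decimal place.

Labor's share = 1 − 0.28 = 0.72.
Hours worked contributed 0.72 × (-1.7) = -1.224 pp.
Share of growth = -1.224 / 5.9 × 100 = -20.746%.

Hours worked accounted for -20.7% of growth.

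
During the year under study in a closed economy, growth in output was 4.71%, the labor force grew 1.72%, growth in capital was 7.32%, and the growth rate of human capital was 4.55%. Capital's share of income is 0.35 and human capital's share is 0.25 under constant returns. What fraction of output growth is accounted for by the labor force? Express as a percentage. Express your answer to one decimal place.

The labor force accounted for 14.6% of growth.

Labor's share = 1 − 0.35 − 0.25 = 0.4.
The labor force contributed 0.4 × 1.72 = 0.688 pp.
Share of growth = 0.688 / 4.71 × 100 = 14.607%.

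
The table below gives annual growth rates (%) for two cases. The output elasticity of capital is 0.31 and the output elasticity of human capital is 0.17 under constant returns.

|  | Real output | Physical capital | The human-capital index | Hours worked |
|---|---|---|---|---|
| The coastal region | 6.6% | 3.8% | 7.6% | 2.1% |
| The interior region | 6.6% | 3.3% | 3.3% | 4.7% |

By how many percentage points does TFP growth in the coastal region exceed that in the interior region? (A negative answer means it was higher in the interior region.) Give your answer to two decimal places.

0.47 percentage points

Labor's share = 1 − 0.31 − 0.17 = 0.52.
The coastal region: TFP = 6.6 − 1.178 − 1.292 − 1.092 = 3.038%.
The interior region: TFP = 6.6 − 1.023 − 0.561 − 2.444 = 2.572%.
Difference = 3.038 − (2.572) = 0.466 pp.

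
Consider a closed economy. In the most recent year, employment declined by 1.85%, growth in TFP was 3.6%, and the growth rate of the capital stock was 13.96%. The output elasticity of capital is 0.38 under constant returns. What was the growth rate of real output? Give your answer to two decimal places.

7.76%

Labor's share = 1 − 0.38 = 0.62.
The capital stock: 0.38 × 13.96 = 5.3048 pp.
Employment: 0.62 × (-1.85) = -1.147 pp.
Output growth = 3.6 + 4.1578 = 7.7578%.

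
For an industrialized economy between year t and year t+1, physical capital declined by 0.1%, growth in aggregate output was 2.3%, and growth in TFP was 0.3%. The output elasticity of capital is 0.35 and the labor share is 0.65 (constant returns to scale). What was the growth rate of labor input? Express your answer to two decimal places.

Labor input growth was 3.13%.

Labor's share = 1 − 0.35 = 0.65.
gY = gA + 0.35×(-0.1) + 0.65×g.
0.65×g = 2.3 − 0.3 + 0.035 = 2.035.
g = 2.035 / 0.65 = 3.1308%.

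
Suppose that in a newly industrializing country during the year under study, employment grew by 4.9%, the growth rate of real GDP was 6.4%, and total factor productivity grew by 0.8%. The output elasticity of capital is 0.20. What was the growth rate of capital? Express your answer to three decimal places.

Labor's share = 1 − 0.2 = 0.8.
gY = gA + 0.8×4.9 + 0.2×g.
0.2×g = 6.4 − 0.8 − 3.92 = 1.68.
g = 1.68 / 0.2 = 8.4%.

8.400%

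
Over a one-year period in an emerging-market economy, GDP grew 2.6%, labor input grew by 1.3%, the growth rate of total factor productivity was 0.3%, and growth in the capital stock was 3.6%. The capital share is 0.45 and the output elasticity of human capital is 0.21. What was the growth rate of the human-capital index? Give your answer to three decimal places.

Labor's share = 1 − 0.45 − 0.21 = 0.34.
gY = gA + 0.45×3.6 + 0.34×1.3 + 0.21×g.
0.21×g = 2.6 − 0.3 − 2.062 = 0.238.
g = 0.238 / 0.21 = 1.13333%.

The human-capital index grew 1.133%.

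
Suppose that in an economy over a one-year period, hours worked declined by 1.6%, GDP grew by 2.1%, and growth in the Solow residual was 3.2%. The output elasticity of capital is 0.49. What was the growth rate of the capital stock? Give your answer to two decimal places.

-0.58%

Labor's share = 1 − 0.49 = 0.51.
gY = gA + 0.51×(-1.6) + 0.49×g.
0.49×g = 2.1 − 3.2 + 0.816 = -0.284.
g = -0.284 / 0.49 = -0.5796%.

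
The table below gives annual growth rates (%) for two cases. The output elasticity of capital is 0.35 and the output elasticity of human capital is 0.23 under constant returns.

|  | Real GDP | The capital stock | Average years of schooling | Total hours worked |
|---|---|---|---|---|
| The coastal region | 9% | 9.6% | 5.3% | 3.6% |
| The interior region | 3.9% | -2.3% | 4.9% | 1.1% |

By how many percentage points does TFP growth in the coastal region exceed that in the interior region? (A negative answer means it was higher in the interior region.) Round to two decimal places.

-0.21 percentage points

Labor's share = 1 − 0.35 − 0.23 = 0.42.
The coastal region: TFP = 9 − 3.36 − 1.219 − 1.512 = 2.909%.
The interior region: TFP = 3.9 + 0.805 − 1.127 − 0.462 = 3.116%.
Difference = 2.909 − (3.116) = -0.207 pp.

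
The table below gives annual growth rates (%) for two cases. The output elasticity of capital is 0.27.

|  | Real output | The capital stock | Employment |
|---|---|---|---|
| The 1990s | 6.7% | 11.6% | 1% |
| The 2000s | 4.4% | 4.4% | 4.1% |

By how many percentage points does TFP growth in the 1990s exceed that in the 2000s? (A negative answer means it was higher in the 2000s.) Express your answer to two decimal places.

Labor's share = 1 − 0.27 = 0.73.
The 1990s: TFP = 6.7 − 3.132 − 0.73 = 2.838%.
The 2000s: TFP = 4.4 − 1.188 − 2.993 = 0.219%.
Difference = 2.838 − (0.219) = 2.619 pp.

2.62 percentage points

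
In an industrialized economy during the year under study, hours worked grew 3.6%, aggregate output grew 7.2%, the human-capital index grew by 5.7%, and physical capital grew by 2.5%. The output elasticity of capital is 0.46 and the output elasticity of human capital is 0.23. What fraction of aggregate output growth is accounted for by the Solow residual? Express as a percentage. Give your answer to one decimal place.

The Solow residual accounted for 50.3% of growth.

Labor's share = 1 − 0.46 − 0.23 = 0.31.
Physical capital: 0.46 × 2.5 = 1.15 pp.
The human-capital index: 0.23 × 5.7 = 1.311 pp.
Hours worked: 0.31 × 3.6 = 1.116 pp.
TFP growth = 7.2 − 3.577 = 3.623%.
TFP share of growth = 3.623 / 7.2 × 100 = 50.319%.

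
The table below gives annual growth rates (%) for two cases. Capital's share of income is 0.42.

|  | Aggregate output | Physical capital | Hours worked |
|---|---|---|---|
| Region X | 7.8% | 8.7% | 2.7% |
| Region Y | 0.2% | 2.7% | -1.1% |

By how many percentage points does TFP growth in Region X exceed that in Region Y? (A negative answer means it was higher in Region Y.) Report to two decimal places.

2.88 percentage points

Labor's share = 1 − 0.42 = 0.58.
Region X: TFP = 7.8 − 3.654 − 1.566 = 2.58%.
Region Y: TFP = 0.2 − 1.134 + 0.638 = -0.296%.
Difference = 2.58 − (-0.296) = 2.876 pp.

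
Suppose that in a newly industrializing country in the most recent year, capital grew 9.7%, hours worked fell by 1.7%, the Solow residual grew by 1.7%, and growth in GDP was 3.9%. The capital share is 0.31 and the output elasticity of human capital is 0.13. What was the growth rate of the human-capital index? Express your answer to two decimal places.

1.12%

Labor's share = 1 − 0.31 − 0.13 = 0.56.
gY = gA + 0.31×9.7 + 0.56×(-1.7) + 0.13×g.
0.13×g = 3.9 − 1.7 − 2.055 = 0.145.
g = 0.145 / 0.13 = 1.1154%.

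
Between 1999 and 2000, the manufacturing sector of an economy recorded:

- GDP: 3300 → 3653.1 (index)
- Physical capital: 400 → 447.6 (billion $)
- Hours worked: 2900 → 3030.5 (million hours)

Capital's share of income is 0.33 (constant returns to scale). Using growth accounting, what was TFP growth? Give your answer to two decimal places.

TFP growth was 3.76%.

GDP growth = (3653.1 − 3300) / 3300 = 10.7%.
Physical capital growth = (447.6 − 400) / 400 = 11.9%.
Hours worked growth = (3030.5 − 2900) / 2900 = 4.5%.
Labor's share = 1 − 0.33 = 0.67.
Physical capital: 0.33 × 11.9 = 3.927 pp.
Hours worked: 0.67 × 4.5 = 3.015 pp.
TFP growth = 10.7 − 6.942 = 3.758%.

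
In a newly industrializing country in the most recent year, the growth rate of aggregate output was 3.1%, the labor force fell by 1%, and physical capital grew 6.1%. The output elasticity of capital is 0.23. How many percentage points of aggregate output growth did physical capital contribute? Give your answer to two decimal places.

1.40 pp

Contribution = share × growth = 0.23 × 6.1 = 1.403 pp.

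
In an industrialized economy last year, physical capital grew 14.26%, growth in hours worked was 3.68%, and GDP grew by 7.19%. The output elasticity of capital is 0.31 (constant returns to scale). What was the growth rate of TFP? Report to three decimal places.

Labor's share = 1 − 0.31 = 0.69.
Physical capital: 0.31 × 14.26 = 4.4206 pp.
Hours worked: 0.69 × 3.68 = 2.5392 pp.
TFP growth = 7.19 − 6.9598 = 0.2302%.

TFP grew 0.230%.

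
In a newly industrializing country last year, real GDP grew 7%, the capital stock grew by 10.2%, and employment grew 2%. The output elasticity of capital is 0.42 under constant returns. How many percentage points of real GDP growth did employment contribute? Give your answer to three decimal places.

1.160 pp

Labor's share = 1 − 0.42 = 0.58.
Contribution = share × growth = 0.58 × 2 = 1.16 pp.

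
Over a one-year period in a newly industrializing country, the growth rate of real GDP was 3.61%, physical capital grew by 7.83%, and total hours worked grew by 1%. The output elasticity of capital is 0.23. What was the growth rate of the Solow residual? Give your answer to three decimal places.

1.039%

Labor's share = 1 − 0.23 = 0.77.
Physical capital: 0.23 × 7.83 = 1.8009 pp.
Total hours worked: 0.77 × 1 = 0.77 pp.
TFP growth = 3.61 − 2.5709 = 1.0391%.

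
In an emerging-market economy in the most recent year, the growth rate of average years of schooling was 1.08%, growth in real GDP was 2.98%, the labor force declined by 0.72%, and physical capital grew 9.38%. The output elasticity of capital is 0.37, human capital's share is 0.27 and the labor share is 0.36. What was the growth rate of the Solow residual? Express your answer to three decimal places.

-0.523%

Labor's share = 1 − 0.37 − 0.27 = 0.36.
Physical capital: 0.37 × 9.38 = 3.4706 pp.
Average years of schooling: 0.27 × 1.08 = 0.2916 pp.
The labor force: 0.36 × (-0.72) = -0.2592 pp.
TFP growth = 2.98 − 3.503 = -0.523%.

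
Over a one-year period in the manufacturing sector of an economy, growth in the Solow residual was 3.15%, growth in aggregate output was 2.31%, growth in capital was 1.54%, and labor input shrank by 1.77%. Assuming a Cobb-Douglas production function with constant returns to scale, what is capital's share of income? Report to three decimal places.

α = 0.281

gY = gA + α·gK + (1−α)·gL, so gY − gA − gL = α(gK − gL).
2.31 − 3.15 + 1.77 = α × (1.54 − (-1.77)).
0.93 = 3.31 α, so α = 0.28097.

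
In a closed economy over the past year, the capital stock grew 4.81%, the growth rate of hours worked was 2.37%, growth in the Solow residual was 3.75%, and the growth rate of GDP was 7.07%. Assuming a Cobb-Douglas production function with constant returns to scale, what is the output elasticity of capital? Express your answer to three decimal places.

gY = gA + α·gK + (1−α)·gL, so gY − gA − gL = α(gK − gL).
7.07 − 3.75 − 2.37 = α × (4.81 − 2.37).
0.95 = 2.44 α, so α = 0.38934.

α = 0.389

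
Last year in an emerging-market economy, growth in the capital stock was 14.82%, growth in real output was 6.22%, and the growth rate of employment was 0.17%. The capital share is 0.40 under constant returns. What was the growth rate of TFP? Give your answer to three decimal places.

0.190%

Labor's share = 1 − 0.4 = 0.6.
The capital stock: 0.4 × 14.82 = 5.928 pp.
Employment: 0.6 × 0.17 = 0.102 pp.
TFP growth = 6.22 − 6.03 = 0.19%.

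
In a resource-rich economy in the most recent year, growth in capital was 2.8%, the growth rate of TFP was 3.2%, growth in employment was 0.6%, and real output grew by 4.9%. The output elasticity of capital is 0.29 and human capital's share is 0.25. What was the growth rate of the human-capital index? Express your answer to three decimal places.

The human-capital index growth was 2.448%.

Labor's share = 1 − 0.29 − 0.25 = 0.46.
gY = gA + 0.29×2.8 + 0.46×0.6 + 0.25×g.
0.25×g = 4.9 − 3.2 − 1.088 = 0.612.
g = 0.612 / 0.25 = 2.448%.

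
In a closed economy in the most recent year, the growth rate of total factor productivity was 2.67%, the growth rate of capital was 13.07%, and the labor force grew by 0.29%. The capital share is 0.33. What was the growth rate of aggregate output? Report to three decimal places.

Labor's share = 1 − 0.33 = 0.67.
Capital: 0.33 × 13.07 = 4.3131 pp.
The labor force: 0.67 × 0.29 = 0.1943 pp.
Output growth = 2.67 + 4.5074 = 7.1774%.

7.177%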